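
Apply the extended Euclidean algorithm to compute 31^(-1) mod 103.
Extended GCD: 31(10) + 103(-3) = 1. So 31^(-1) ≡ 10 (mod 103). Verify: 31 × 10 = 310 ≡ 1 (mod 103)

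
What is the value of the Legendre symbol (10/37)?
(10/37) = 10^{18} mod 37 = 1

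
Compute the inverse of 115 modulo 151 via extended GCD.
Extended GCD: 115(-21) + 151(16) = 1. So 115^(-1) ≡ -21 ≡ 130 mod 151. Verify: 115 × 130 = 14950 ≡ 1 mod 151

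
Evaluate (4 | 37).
(4/37) = 4^{18} mod 37 = 1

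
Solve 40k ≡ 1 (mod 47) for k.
Since 47 is prime, by Fermat 40^(-1) ≡ 40^{45} ≡ 20 (mod 47). Verify: 40 × 20 = 800 ≡ 1 (mod 47)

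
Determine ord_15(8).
Powers of 8 mod 15: 8^1≡8, 8^2≡4, 8^3≡2, 8^4≡1. Order = 4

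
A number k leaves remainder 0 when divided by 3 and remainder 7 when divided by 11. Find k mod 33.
M = 3 × 11 = 33. M₁ = 11, y₁ ≡ 2 mod 3. M₂ = 3, y₂ ≡ 4 mod 11. k = 0×11×2 + 7×3×4 ≡ 18 mod 33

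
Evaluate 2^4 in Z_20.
2^{4} = 16 ≡ 16 mod 20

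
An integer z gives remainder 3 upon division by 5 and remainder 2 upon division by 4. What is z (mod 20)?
M = 5 × 4 = 20. M₁ = 4, y₁ ≡ 4 (mod 5). M₂ = 5, y₂ ≡ 1 (mod 4). z = 3×4×4 + 2×5×1 ≡ 18 (mod 20)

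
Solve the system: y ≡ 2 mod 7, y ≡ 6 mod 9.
M = 7 × 9 = 63. M₁ = 9, y₁ ≡ 4 mod 7. M₂ = 7, y₂ ≡ 4 mod 9. y = 2×9×4 + 6×7×4 ≡ 51 mod 63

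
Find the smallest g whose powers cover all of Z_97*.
g = 5. Powers: [5, 25, 28, 43, 21, 8, 40, ...] generates all 96 non-zero residues.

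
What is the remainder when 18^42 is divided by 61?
By repeated squaring (mod 61): 18^{1}≡18, 18^{2}≡19, 18^{4}≡56, 18^{8}≡25, 18^{16}≡15, 18^{32}≡42. Then 18^{42} = 18^{32+8+2} ≡ 42 × 25 × 19 ≡ 3 (mod 61)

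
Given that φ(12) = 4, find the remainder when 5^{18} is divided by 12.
By Euler: 5^{4} ≡ 1 (mod 12) since gcd(5, 12) = 1. 18 = 4×4 + 2. So 5^{18} ≡ 5^{2} ≡ 1 (mod 12)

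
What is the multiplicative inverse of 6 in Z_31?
Since 31 is prime, by Fermat 6^(-1) ≡ 6^{29} ≡ 26 mod 31. Verify: 6 × 26 = 156 ≡ 1 mod 31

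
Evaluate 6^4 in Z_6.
6^{4} = 1296 ≡ 0 mod 6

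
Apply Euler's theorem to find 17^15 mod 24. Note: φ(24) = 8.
By Euler: 17^{8} ≡ 1 mod 24 since gcd(17, 24) = 1. 15 = 1×8 + 7. So 17^{15} ≡ 17^{7} ≡ 17 mod 24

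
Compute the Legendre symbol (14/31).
(14/31) = 14^{15} mod 31 = 1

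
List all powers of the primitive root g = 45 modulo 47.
45^1, 45^2, ..., 45^{46} mod 47: [45, 4, 39, 16, 15, 17, 13, 21, 5, 37, 20, 7, 33, 28, 38, 18, 11, 25, 44, 6, 35, 24, 46, 2, 43, 8, 31, 32, 30, 34, 26, 42, 10, 27, 40, 14, 19, 9, 29, 36, 22, 3, 41, 12, 23, 1]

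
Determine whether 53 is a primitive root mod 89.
53^{44} ≡ 1 mod 89 and 44 < 88, so ord_89(53) = 44 ≠ 88 and 53 is not a primitive root.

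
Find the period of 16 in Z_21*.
Powers of 16 mod 21: 16^1≡16, 16^2≡4, 16^3≡1. ord_21(16) = 3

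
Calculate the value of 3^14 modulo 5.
Using Fermat: 3^{4} ≡ 1 (mod 5). 14 ≡ 2 (mod 4). So 3^{14} ≡ 3^{2} ≡ 4 (mod 5)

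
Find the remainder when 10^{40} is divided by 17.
By Fermat: 10^{16} ≡ 1 mod 17. 40 = 2×16 + 8. So 10^{40} ≡ 10^{8} ≡ 16 mod 17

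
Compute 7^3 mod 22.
7^{3} = 343 ≡ 13 (mod 22)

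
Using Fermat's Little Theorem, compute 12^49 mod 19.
By Fermat: 12^{18} ≡ 1 mod 19. 49 = 2×18 + 13. So 12^{49} ≡ 12^{13} ≡ 12 mod 19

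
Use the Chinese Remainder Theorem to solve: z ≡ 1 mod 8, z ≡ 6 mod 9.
M = 8 × 9 = 72. M₁ = 9, y₁ ≡ 1 mod 8. M₂ = 8, y₂ ≡ 8 mod 9. z = 1×9×1 + 6×8×8 ≡ 33 mod 72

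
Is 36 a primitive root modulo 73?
36^{18} ≡ 1 (mod 73) and 18 < 72, so ord_73(36) = 18 ≠ 72 and 36 is not a primitive root.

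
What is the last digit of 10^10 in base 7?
Using Fermat: 10^{6} ≡ 1 mod 7. 10 ≡ 4 mod 6. So 10^{10} ≡ 10^{4} ≡ 4 mod 7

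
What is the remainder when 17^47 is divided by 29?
Using Fermat: 17^{28} ≡ 1 (mod 29). 47 ≡ 19 (mod 28). So 17^{47} ≡ 17^{19} ≡ 12 (mod 29)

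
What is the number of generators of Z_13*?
A prime p has φ(p-1) primitive roots; here φ(12) = 4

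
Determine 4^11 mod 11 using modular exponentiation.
Using Fermat: 4^{10} ≡ 1 (mod 11). 11 ≡ 1 (mod 10). So 4^{11} ≡ 4^{1} ≡ 4 (mod 11)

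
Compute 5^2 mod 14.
5^{2} = 25 ≡ 11 (mod 14)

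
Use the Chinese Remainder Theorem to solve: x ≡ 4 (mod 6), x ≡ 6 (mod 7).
M = 6 × 7 = 42. M₁ = 7, y₁ ≡ 1 (mod 6). M₂ = 6, y₂ ≡ 6 (mod 7). x = 4×7×1 + 6×6×6 ≡ 34 (mod 42)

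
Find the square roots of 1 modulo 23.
The square roots of 1 mod 23 are 1 and 22. Verify: 1² = 1 ≡ 1 (mod 23)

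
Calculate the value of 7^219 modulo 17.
Using Fermat: 7^{16} ≡ 1 (mod 17). 219 ≡ 11 (mod 16). So 7^{219} ≡ 7^{11} ≡ 14 (mod 17)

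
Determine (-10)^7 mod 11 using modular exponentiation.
By repeated squaring mod 11: (-10)^{1}≡1, (-10)^{2}≡1, (-10)^{4}≡1. Then (-10)^{7} = (-10)^{4+2+1} ≡ 1 × 1 × 1 ≡ 1 mod 11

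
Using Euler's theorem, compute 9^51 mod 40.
By Euler: 9^{16} ≡ 1 (mod 40) since gcd(9, 40) = 1. 51 = 3×16 + 3. So 9^{51} ≡ 9^{3} ≡ 9 (mod 40)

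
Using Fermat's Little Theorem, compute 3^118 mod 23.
By Fermat: 3^{22} ≡ 1 mod 23. 118 = 5×22 + 8. So 3^{118} ≡ 3^{8} ≡ 6 mod 23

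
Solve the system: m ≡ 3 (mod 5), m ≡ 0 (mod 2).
M = 5 × 2 = 10. M₁ = 2, y₁ ≡ 3 (mod 5). M₂ = 5, y₂ ≡ 1 (mod 2). m = 3×2×3 + 0×5×1 ≡ 8 (mod 10)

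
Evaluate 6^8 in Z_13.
By repeated squaring mod 13: 6^{1}≡6, 6^{2}≡10, 6^{4}≡9, 6^{8}≡3. So 6^{8} ≡ 3 mod 13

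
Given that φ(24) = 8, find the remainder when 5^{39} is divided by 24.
By Euler: 5^{8} ≡ 1 mod 24 since gcd(5, 24) = 1. 39 = 4×8 + 7. So 5^{39} ≡ 5^{7} ≡ 5 mod 24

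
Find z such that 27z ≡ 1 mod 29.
Since 29 is prime, by Fermat 27^(-1) ≡ 27^{27} ≡ 14 mod 29. Verify: 27 × 14 = 378 ≡ 1 mod 29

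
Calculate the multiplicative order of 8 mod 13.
Powers of 8 mod 13: 8^1≡8, 8^2≡12, 8^3≡5, 8^4≡1. So the order of 8 is 4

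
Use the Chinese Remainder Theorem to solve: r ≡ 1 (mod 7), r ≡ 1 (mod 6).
M = 7 × 6 = 42. M₁ = 6, y₁ ≡ 6 (mod 7). M₂ = 7, y₂ ≡ 1 (mod 6). r = 1×6×6 + 1×7×1 ≡ 1 (mod 42)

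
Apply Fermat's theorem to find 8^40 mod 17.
By Fermat: 8^{16} ≡ 1 mod 17. 40 = 2×16 + 8. So 8^{40} ≡ 8^{8} ≡ 1 mod 17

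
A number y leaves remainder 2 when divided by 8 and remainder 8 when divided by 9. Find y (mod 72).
M = 8 × 9 = 72. M₁ = 9, y₁ ≡ 1 (mod 8). M₂ = 8, y₂ ≡ 8 (mod 9). y = 2×9×1 + 8×8×8 ≡ 26 (mod 72)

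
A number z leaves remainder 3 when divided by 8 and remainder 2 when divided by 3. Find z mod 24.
M = 8 × 3 = 24. M₁ = 3, y₁ ≡ 3 mod 8. M₂ = 8, y₂ ≡ 2 mod 3. z = 3×3×3 + 2×8×2 ≡ 11 mod 24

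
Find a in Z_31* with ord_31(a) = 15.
7 has order 15 mod 31 since 7^{15} ≡ 1 mod 31 and no smaller power works.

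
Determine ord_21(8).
Powers of 8 mod 21: 8^1≡8, 8^2≡1. ord_21(8) = 2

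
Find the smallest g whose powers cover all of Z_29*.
g = 2. Powers: [2, 4, 8, 16, 3, 6, 12, 24, 19, 9, ...] generates all 28 non-zero residues.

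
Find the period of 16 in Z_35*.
Powers of 16 mod 35: 16^1≡16, 16^2≡11, 16^3≡1. Order = 3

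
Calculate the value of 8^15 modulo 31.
By repeated squaring mod 31: 8^{1}≡8, 8^{2}≡2, 8^{4}≡4, 8^{8}≡16. Then 8^{15} = 8^{8+4+2+1} ≡ 16 × 4 × 2 × 8 ≡ 1 mod 31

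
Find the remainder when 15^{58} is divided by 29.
By Fermat: 15^{28} ≡ 1 (mod 29). 58 = 2×28 + 2. So 15^{58} ≡ 15^{2} ≡ 22 (mod 29)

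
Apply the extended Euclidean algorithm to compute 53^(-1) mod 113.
Extended GCD: 53(32) + 113(-15) = 1. So 53^(-1) ≡ 32 mod 113. Verify: 53 × 32 = 1696 ≡ 1 mod 113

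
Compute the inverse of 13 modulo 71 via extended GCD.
Extended GCD: 13(11) + 71(-2) = 1. So 13^(-1) ≡ 11 (mod 71). Verify: 13 × 11 = 143 ≡ 1 (mod 71)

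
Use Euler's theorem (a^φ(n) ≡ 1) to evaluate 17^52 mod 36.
By Euler: 17^{12} ≡ 1 mod 36 since gcd(17, 36) = 1. 52 = 4×12 + 4. So 17^{52} ≡ 17^{4} ≡ 1 mod 36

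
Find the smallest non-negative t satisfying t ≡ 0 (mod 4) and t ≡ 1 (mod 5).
M = 4 × 5 = 20. M₁ = 5, y₁ ≡ 1 (mod 4). M₂ = 4, y₂ ≡ 4 (mod 5). t = 0×5×1 + 1×4×4 ≡ 16 (mod 20)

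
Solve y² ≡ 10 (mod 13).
The square roots of 10 mod 13 are 7 and 6. Verify: 7² = 49 ≡ 10 (mod 13)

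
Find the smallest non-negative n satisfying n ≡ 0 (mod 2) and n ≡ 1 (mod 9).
M = 2 × 9 = 18. M₁ = 9, y₁ ≡ 1 (mod 2). M₂ = 2, y₂ ≡ 5 (mod 9). n = 0×9×1 + 1×2×5 ≡ 10 (mod 18)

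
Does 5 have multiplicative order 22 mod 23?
Powers of 5 mod 23: 5^1≡5, 5^2≡2, 5^3≡10, 5^4≡4, 5^5≡20, 5^6≡8, 5^7≡17, 5^8≡16, 5^9≡11, 5^10≡9, 5^11≡22, 5^12≡18, 5^13≡21, 5^14≡13, 5^15≡19, 5^16≡3, 5^17≡15, 5^18≡6, 5^19≡7, 5^20≡12, 5^21≡14, 5^22≡1. First k with 5^k≡1 is k=22. Yes, ord_23(5) = 22.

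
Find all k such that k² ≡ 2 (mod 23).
The square roots of 2 mod 23 are 18 and 5. Verify: 18² = 324 ≡ 2 (mod 23)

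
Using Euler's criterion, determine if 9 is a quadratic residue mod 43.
By Euler's criterion: 9^{21} ≡ 1 mod 43. Since this equals 1, 9 is a QR.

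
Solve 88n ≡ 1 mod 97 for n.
Since 97 is prime, by Fermat 88^(-1) ≡ 88^{95} ≡ 43 mod 97. Verify: 88 × 43 = 3784 ≡ 1 mod 97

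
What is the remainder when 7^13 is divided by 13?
Using Fermat: 7^{12} ≡ 1 (mod 13). 13 ≡ 1 (mod 12). So 7^{13} ≡ 7^{1} ≡ 7 (mod 13)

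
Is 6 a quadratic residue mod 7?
By Euler's criterion: 6^{3} ≡ 6 (mod 7). Since this equals -1 (≡ 6), 6 is not a QR.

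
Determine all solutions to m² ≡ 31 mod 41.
The square roots of 31 mod 41 are 20 and 21. Verify: 20² = 400 ≡ 31 mod 41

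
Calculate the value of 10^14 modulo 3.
Using Fermat: 10^{2} ≡ 1 (mod 3). 14 ≡ 0 (mod 2). So 10^{14} ≡ 10^{0} ≡ 1 (mod 3)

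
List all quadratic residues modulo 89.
QRs mod 89: {1, 2, 4, 5, 8, 9, 10, 11, 16, 17, 18, 20, 21, 22, 25, 32, 34, 36, 39, 40, 42, 44, 45, 47, 49, 50, 53, 55, 57, 64, 67, 68, 69, 71, 72, 73, 78, 79, 80, 81, 84, 85, 87, 88}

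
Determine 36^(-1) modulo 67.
Since 67 is prime, by Fermat 36^(-1) ≡ 36^{65} ≡ 54 mod 67. Verify: 36 × 54 = 1944 ≡ 1 mod 67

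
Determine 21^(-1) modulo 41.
Since 41 is prime, by Fermat 21^(-1) ≡ 21^{39} ≡ 2 mod 41. Verify: 21 × 2 = 42 ≡ 1 mod 41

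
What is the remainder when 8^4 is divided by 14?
8^{4} = 4096 ≡ 8 mod 14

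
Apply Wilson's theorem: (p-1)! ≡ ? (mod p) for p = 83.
By Wilson's theorem, (82)! ≡ -1 ≡ 82 (mod 83)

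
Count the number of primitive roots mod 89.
Number of primitive roots mod 89 = φ(p-1) = φ(88) = 40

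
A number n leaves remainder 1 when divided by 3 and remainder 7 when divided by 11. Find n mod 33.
M = 3 × 11 = 33. M₁ = 11, y₁ ≡ 2 mod 3. M₂ = 3, y₂ ≡ 4 mod 11. n = 1×11×2 + 7×3×4 ≡ 7 mod 33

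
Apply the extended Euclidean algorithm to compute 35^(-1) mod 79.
Extended GCD: 35(-9) + 79(4) = 1. So 35^(-1) ≡ -9 ≡ 70 mod 79. Verify: 35 × 70 = 2450 ≡ 1 mod 79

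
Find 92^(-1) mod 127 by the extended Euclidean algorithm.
Extended GCD: 92(29) + 127(-21) = 1. So 92^(-1) ≡ 29 mod 127. Verify: 92 × 29 = 2668 ≡ 1 mod 127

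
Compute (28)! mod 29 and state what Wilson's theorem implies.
(28)! mod 29 = 28. Since this equals -1 (mod 29), Wilson confirms 29 is prime.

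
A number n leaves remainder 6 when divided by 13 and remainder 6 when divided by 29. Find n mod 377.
M = 13 × 29 = 377. M₁ = 29, y₁ ≡ 9 mod 13. M₂ = 13, y₂ ≡ 9 mod 29. n = 6×29×9 + 6×13×9 ≡ 6 mod 377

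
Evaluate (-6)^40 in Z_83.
By repeated squaring (mod 83): (-6)^{1}≡77, (-6)^{2}≡36, (-6)^{4}≡51, (-6)^{8}≡28, (-6)^{16}≡37, (-6)^{32}≡41. Then (-6)^{40} = (-6)^{32+8} ≡ 41 × 28 ≡ 69 (mod 83)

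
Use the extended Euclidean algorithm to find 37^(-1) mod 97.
Extended GCD: 37(21) + 97(-8) = 1. So 37^(-1) ≡ 21 (mod 97). Verify: 37 × 21 = 777 ≡ 1 (mod 97)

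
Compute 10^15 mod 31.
By repeated squaring mod 31: 10^{1}≡10, 10^{2}≡7, 10^{4}≡18, 10^{8}≡14. Then 10^{15} = 10^{8+4+2+1} ≡ 14 × 18 × 7 × 10 ≡ 1 mod 31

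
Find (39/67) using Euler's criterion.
(39/67) = 39^{33} mod 67 = 1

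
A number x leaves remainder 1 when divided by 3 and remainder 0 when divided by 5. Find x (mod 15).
M = 3 × 5 = 15. M₁ = 5, y₁ ≡ 2 (mod 3). M₂ = 3, y₂ ≡ 2 (mod 5). x = 1×5×2 + 0×3×2 ≡ 10 (mod 15)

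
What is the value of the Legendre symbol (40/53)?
(40/53) = 40^{26} mod 53 = 1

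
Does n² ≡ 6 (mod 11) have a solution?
By Euler's criterion: 6^{5} ≡ 10 (mod 11). Since this equals -1 (≡ 10), 6 is not a QR.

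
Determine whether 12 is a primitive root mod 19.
12^{6} ≡ 1 mod 19 and 6 < 18, so ord_19(12) = 6 ≠ 18 and 12 is not a primitive root.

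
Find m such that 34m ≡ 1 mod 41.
Since 41 is prime, by Fermat 34^(-1) ≡ 34^{39} ≡ 35 mod 41. Verify: 34 × 35 = 1190 ≡ 1 mod 41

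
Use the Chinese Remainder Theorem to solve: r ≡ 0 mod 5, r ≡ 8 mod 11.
M = 5 × 11 = 55. M₁ = 11, y₁ ≡ 1 mod 5. M₂ = 5, y₂ ≡ 9 mod 11. r = 0×11×1 + 8×5×9 ≡ 30 mod 55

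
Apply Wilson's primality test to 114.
(113)! mod 114 = 0. Since 0 ≢ -1 mod 114, 114 is not prime.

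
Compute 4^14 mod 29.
By repeated squaring mod 29: 4^{1}≡4, 4^{2}≡16, 4^{4}≡24, 4^{8}≡25. Then 4^{14} = 4^{8+4+2} ≡ 25 × 24 × 16 ≡ 1 mod 29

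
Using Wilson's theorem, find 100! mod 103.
(102)! = (100)! × (101) × (102) ≡ -1 (mod 103). So (100)! ≡ -1 × [(102)(101)]^(-1) ≡ 51 (mod 103)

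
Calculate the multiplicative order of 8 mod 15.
Powers of 8 mod 15: 8^1≡8, 8^2≡4, 8^3≡2, 8^4≡1. ord_15(8) = 4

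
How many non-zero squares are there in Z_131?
The squaring map on Z_131* is 2-to-1, so there are (130)/2 = 65 QRs.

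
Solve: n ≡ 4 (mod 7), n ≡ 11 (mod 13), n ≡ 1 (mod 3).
M = 7 × 13 × 3 = 273. M₁ = 39, y₁ ≡ 2 (mod 7). M₂ = 21, y₂ ≡ 5 (mod 13). M₃ = 91, y₃ ≡ 1 (mod 3). n = 4×39×2 + 11×21×5 + 1×91×1 ≡ 193 (mod 273)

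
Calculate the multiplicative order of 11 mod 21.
Powers of 11 mod 21: 11^1≡11, 11^2≡16, 11^3≡8, 11^4≡4, 11^5≡2, 11^6≡1. Order = 6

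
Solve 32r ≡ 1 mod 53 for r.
Since 53 is prime, by Fermat 32^(-1) ≡ 32^{51} ≡ 5 mod 53. Verify: 32 × 5 = 160 ≡ 1 mod 53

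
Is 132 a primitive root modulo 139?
ord_139(132) divides 138. For each prime q|138: 132^{69}≡138, 132^{46}≡42, 132^{6}≡55, none ≡ 1. So 132 has order 138 and is a primitive root mod 139.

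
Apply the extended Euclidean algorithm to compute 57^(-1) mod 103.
Extended GCD: 57(47) + 103(-26) = 1. So 57^(-1) ≡ 47 (mod 103). Verify: 57 × 47 = 2679 ≡ 1 (mod 103)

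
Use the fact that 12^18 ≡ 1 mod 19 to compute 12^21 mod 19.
By Fermat: 12^{18} ≡ 1 mod 19. So 12^{21} = 12^{18} · 12^{3} ≡ 12^{3} ≡ 18 mod 19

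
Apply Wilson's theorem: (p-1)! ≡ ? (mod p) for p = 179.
By Wilson's theorem, (178)! ≡ -1 ≡ 178 mod 179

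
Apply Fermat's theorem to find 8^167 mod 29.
By Fermat: 8^{28} ≡ 1 mod 29. 167 = 5×28 + 27. So 8^{167} ≡ 8^{27} ≡ 11 mod 29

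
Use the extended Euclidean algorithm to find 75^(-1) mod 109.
Extended GCD: 75(16) + 109(-11) = 1. So 75^(-1) ≡ 16 (mod 109). Verify: 75 × 16 = 1200 ≡ 1 (mod 109)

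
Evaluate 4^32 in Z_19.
Using Fermat: 4^{18} ≡ 1 mod 19. 32 ≡ 14 mod 18. So 4^{32} ≡ 4^{14} ≡ 17 mod 19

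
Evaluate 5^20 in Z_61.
By repeated squaring mod 61: 5^{1}≡5, 5^{2}≡25, 5^{4}≡15, 5^{8}≡42, 5^{16}≡56. Then 5^{20} = 5^{16+4} ≡ 56 × 15 ≡ 47 mod 61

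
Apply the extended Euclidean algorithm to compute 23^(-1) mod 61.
Extended GCD: 23(8) + 61(-3) = 1. So 23^(-1) ≡ 8 (mod 61). Verify: 23 × 8 = 184 ≡ 1 (mod 61)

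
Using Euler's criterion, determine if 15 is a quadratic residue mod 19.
By Euler's criterion: 15^{9} ≡ 18 (mod 19). Since this equals -1 (≡ 18), 15 is not a QR.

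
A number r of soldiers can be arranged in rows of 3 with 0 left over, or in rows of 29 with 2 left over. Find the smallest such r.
M = 3 × 29 = 87. M₁ = 29, y₁ ≡ 2 mod 3. M₂ = 3, y₂ ≡ 10 mod 29. r = 0×29×2 + 2×3×10 ≡ 60 mod 87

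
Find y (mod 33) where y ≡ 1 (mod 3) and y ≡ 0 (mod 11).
M = 3 × 11 = 33. M₁ = 11, y₁ ≡ 2 (mod 3). M₂ = 3, y₂ ≡ 4 (mod 11). y = 1×11×2 + 0×3×4 ≡ 22 (mod 33)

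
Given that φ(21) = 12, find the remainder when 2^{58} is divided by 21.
By Euler: 2^{12} ≡ 1 (mod 21) since gcd(2, 21) = 1. 58 = 4×12 + 10. So 2^{58} ≡ 2^{10} ≡ 16 (mod 21)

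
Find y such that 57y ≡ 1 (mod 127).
Since 127 is prime, by Fermat 57^(-1) ≡ 57^{125} ≡ 78 (mod 127). Verify: 57 × 78 = 4446 ≡ 1 (mod 127)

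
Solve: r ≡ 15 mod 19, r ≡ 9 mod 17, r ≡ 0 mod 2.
M = 19 × 17 × 2 = 646. M₁ = 34, y₁ ≡ 14 mod 19. M₂ = 38, y₂ ≡ 13 mod 17. M₃ = 323, y₃ ≡ 1 mod 2. r = 15×34×14 + 9×38×13 + 0×323×1 ≡ 604 mod 646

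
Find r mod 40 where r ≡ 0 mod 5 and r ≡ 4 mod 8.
M = 5 × 8 = 40. M₁ = 8, y₁ ≡ 2 mod 5. M₂ = 5, y₂ ≡ 5 mod 8. r = 0×8×2 + 4×5×5 ≡ 20 mod 40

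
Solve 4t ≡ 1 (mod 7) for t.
Since 7 is prime, by Fermat 4^(-1) ≡ 4^{5} ≡ 2 (mod 7). Verify: 4 × 2 = 8 ≡ 1 (mod 7)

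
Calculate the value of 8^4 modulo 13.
8^{4} = 4096 ≡ 1 (mod 13)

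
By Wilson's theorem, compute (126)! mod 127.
By Wilson's theorem, (126)! ≡ -1 ≡ 126 mod 127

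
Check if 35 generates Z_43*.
35^{7} ≡ 1 (mod 43) and 7 < 42, so ord_43(35) = 7 ≠ 42 and 35 is not a primitive root.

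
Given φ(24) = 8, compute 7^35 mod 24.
By Euler: 7^{8} ≡ 1 (mod 24) since gcd(7, 24) = 1. 35 = 4×8 + 3. So 7^{35} ≡ 7^{3} ≡ 7 (mod 24)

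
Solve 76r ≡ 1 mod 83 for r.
Since 83 is prime, by Fermat 76^(-1) ≡ 76^{81} ≡ 71 mod 83. Verify: 76 × 71 = 5396 ≡ 1 mod 83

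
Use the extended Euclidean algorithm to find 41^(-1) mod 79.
Extended GCD: 41(27) + 79(-14) = 1. So 41^(-1) ≡ 27 (mod 79). Verify: 41 × 27 = 1107 ≡ 1 (mod 79)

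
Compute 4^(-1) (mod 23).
Since 23 is prime, by Fermat 4^(-1) ≡ 4^{21} ≡ 6 (mod 23). Verify: 4 × 6 = 24 ≡ 1 (mod 23)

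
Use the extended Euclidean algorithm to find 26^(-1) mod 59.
Extended GCD: 26(25) + 59(-11) = 1. So 26^(-1) ≡ 25 mod 59. Verify: 26 × 25 = 650 ≡ 1 mod 59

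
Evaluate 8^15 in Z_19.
By repeated squaring (mod 19): 8^{1}≡8, 8^{2}≡7, 8^{4}≡11, 8^{8}≡7. Then 8^{15} = 8^{8+4+2+1} ≡ 7 × 11 × 7 × 8 ≡ 18 (mod 19)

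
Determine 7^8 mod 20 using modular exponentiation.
By repeated squaring mod 20: 7^{1}≡7, 7^{2}≡9, 7^{4}≡1, 7^{8}≡1. So 7^{8} ≡ 1 mod 20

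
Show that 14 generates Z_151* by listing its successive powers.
14^1, 14^2, ..., 14^{150} mod 151: [14, 45, 26, 62, 113, 72, 102, 69, 60, 85, 133, 50, 96, 136, 92, 80, 63, 127, 117, 128, 131, 22, 6, 84, 119, 5, 70, 74, 130, 8, 112, 58, 57, 43, 149, 123, 61, 99, 27, 76, 7, 98, 13, 31, 132, 36, 51, 110, 30, 118, 142, 25, 48, 68, 46, 40, 107, 139, 134, 64, 141, 11, 3, 42, 135, 78, 35, 37, 65, 4, 56, 29, 104, 97, 150, 137, 106, 125, 89, 38, 79, 49, 82, 91, 66, 18, 101, 55, 15, 59, 71, 88, 24, 34, 23, 20, 129, 145, 67, 32, 146, 81, 77, 21, 143, 39, 93, 94, 108, 2, 28, 90, 52, 124, 75, 144, 53, 138, 120, 19, 115, 100, 41, 121, 33, 9, 126, 103, 83, 105, 111, 44, 12, 17, 87, 10, 140, 148, 109, 16, 73, 116, 114, 86, 147, 95, 122, 47, 54, 1]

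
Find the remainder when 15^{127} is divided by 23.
By Fermat: 15^{22} ≡ 1 (mod 23). 127 = 5×22 + 17. So 15^{127} ≡ 15^{17} ≡ 10 (mod 23)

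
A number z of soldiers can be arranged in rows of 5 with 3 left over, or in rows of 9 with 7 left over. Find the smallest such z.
M = 5 × 9 = 45. M₁ = 9, y₁ ≡ 4 (mod 5). M₂ = 5, y₂ ≡ 2 (mod 9). z = 3×9×4 + 7×5×2 ≡ 43 (mod 45)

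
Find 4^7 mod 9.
By repeated squaring mod 9: 4^{1}≡4, 4^{2}≡7, 4^{4}≡4. Then 4^{7} = 4^{4+2+1} ≡ 4 × 7 × 4 ≡ 4 mod 9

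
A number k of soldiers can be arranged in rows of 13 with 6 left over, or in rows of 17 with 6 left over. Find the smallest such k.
M = 13 × 17 = 221. M₁ = 17, y₁ ≡ 10 mod 13. M₂ = 13, y₂ ≡ 4 mod 17. k = 6×17×10 + 6×13×4 ≡ 6 mod 221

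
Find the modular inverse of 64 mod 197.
Since 197 is prime, by Fermat 64^(-1) ≡ 64^{195} ≡ 157 (mod 197). Verify: 64 × 157 = 10048 ≡ 1 (mod 197)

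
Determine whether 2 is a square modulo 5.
By Euler's criterion: 2^{2} ≡ 4 mod 5. Since this equals -1 (≡ 4), 2 is not a QR.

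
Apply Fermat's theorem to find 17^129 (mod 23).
By Fermat: 17^{22} ≡ 1 (mod 23). 129 = 5×22 + 19. So 17^{129} ≡ 17^{19} ≡ 5 (mod 23)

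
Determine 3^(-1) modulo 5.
Since 5 is prime, by Fermat 3^(-1) ≡ 3^{3} ≡ 2 (mod 5). Verify: 3 × 2 = 6 ≡ 1 (mod 5)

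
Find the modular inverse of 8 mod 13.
Since 13 is prime, by Fermat 8^(-1) ≡ 8^{11} ≡ 5 mod 13. Verify: 8 × 5 = 40 ≡ 1 mod 13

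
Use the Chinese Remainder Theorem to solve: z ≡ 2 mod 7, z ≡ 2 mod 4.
M = 7 × 4 = 28. M₁ = 4, y₁ ≡ 2 mod 7. M₂ = 7, y₂ ≡ 3 mod 4. z = 2×4×2 + 2×7×3 ≡ 2 mod 28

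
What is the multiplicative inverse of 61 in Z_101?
Since 101 is prime, by Fermat 61^(-1) ≡ 61^{99} ≡ 53 mod 101. Verify: 61 × 53 = 3233 ≡ 1 mod 101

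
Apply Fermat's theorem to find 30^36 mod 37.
By Fermat's Little Theorem, 30^{36} ≡ 1 mod 37 since 37 is prime and gcd(30, 37) = 1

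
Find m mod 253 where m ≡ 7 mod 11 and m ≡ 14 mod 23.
M = 11 × 23 = 253. M₁ = 23, y₁ ≡ 1 mod 11. M₂ = 11, y₂ ≡ 21 mod 23. m = 7×23×1 + 14×11×21 ≡ 106 mod 253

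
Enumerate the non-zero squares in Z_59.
Squares in Z_59*: {1, 3, 4, 5, 7, 9, 12, 15, 16, 17, 19, 20, 21, 22, 25, 26, 27, 28, 29, 35, 36, 41, 45, 46, 48, 49, 51, 53, 57}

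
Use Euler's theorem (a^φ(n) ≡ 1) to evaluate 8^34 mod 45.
By Euler: 8^{24} ≡ 1 mod 45 since gcd(8, 45) = 1. 34 = 1×24 + 10. So 8^{34} ≡ 8^{10} ≡ 19 mod 45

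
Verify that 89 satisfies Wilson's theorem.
(88)! mod 89 = 88. Since this equals -1 (mod 89), Wilson confirms 89 is prime.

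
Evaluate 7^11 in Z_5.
Using Fermat: 7^{4} ≡ 1 (mod 5). 11 ≡ 3 (mod 4). So 7^{11} ≡ 7^{3} ≡ 3 (mod 5)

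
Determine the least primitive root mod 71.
g = 7. For each prime q|70: 7^{35}≡70, 7^{14}≡54, 7^{10}≡45, none ≡ 1, so ord_71(7) = 70 and 7 is a primitive root.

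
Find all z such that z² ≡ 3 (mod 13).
The square roots of 3 mod 13 are 9 and 4. Verify: 9² = 81 ≡ 3 (mod 13)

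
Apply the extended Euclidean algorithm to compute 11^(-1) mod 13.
Extended GCD: 11(6) + 13(-5) = 1. So 11^(-1) ≡ 6 mod 13. Verify: 11 × 6 = 66 ≡ 1 mod 13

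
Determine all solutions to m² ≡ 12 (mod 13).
The square roots of 12 mod 13 are 8 and 5. Verify: 8² = 64 ≡ 12 (mod 13)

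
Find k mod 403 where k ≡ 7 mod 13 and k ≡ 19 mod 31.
M = 13 × 31 = 403. M₁ = 31, y₁ ≡ 8 mod 13. M₂ = 13, y₂ ≡ 12 mod 31. k = 7×31×8 + 19×13×12 ≡ 267 mod 403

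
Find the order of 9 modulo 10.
Powers of 9 mod 10: 9^1≡9, 9^2≡1. Order = 2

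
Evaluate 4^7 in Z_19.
By repeated squaring mod 19: 4^{1}≡4, 4^{2}≡16, 4^{4}≡9. Then 4^{7} = 4^{4+2+1} ≡ 9 × 16 × 4 ≡ 6 mod 19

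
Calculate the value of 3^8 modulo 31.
By repeated squaring mod 31: 3^{1}≡3, 3^{2}≡9, 3^{4}≡19, 3^{8}≡20. So 3^{8} ≡ 20 mod 31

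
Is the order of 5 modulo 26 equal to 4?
Powers of 5 mod 26: 5^1≡5, 5^2≡25, 5^3≡21, 5^4≡1. First k with 5^k≡1 is k=4. Yes, ord_26(5) = 4.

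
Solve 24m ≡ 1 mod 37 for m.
Since 37 is prime, by Fermat 24^(-1) ≡ 24^{35} ≡ 17 mod 37. Verify: 24 × 17 = 408 ≡ 1 mod 37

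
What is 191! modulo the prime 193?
(192)! = (191)! × (192) ≡ -1 mod 193. So (191)! ≡ -1 × (192)^(-1) ≡ (-1)×(-1) = 1 mod 193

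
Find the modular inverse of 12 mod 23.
Since 23 is prime, by Fermat 12^(-1) ≡ 12^{21} ≡ 2 mod 23. Verify: 12 × 2 = 24 ≡ 1 mod 23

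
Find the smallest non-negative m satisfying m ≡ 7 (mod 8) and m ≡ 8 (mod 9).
M = 8 × 9 = 72. M₁ = 9, y₁ ≡ 1 (mod 8). M₂ = 8, y₂ ≡ 8 (mod 9). m = 7×9×1 + 8×8×8 ≡ 71 (mod 72)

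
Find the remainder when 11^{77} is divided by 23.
By Fermat: 11^{22} ≡ 1 mod 23. 77 = 3×22 + 11. So 11^{77} ≡ 11^{11} ≡ 22 mod 23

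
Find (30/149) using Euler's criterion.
(30/149) = 30^{74} mod 149 = 1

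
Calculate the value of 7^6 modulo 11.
By repeated squaring mod 11: 7^{1}≡7, 7^{2}≡5, 7^{4}≡3. Then 7^{6} = 7^{4+2} ≡ 3 × 5 ≡ 4 mod 11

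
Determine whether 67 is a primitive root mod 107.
ord_107(67) divides 106. For each prime q|106: 67^{53}≡106, 67^{2}≡102, none ≡ 1. So 67 has order 106 and is a primitive root mod 107.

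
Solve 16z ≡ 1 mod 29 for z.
Since 29 is prime, by Fermat 16^(-1) ≡ 16^{27} ≡ 20 mod 29. Verify: 16 × 20 = 320 ≡ 1 mod 29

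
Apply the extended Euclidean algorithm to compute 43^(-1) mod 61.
Extended GCD: 43(-17) + 61(12) = 1. So 43^(-1) ≡ -17 ≡ 44 mod 61. Verify: 43 × 44 = 1892 ≡ 1 mod 61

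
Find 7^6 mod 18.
By repeated squaring mod 18: 7^{1}≡7, 7^{2}≡13, 7^{4}≡7. Then 7^{6} = 7^{4+2} ≡ 7 × 13 ≡ 1 mod 18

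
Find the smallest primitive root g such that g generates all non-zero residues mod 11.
g = 2. For each prime q|10: 2^{5}≡10, 2^{2}≡4, none ≡ 1, so ord_11(2) = 10 and 2 is a primitive root.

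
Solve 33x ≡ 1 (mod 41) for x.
Since 41 is prime, by Fermat 33^(-1) ≡ 33^{39} ≡ 5 (mod 41). Verify: 33 × 5 = 165 ≡ 1 (mod 41)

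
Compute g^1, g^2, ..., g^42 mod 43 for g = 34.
34^1, 34^2, ..., 34^{42} mod 43: [34, 38, 2, 25, 33, 4, 7, 23, 8, 14, 3, 16, 28, 6, 32, 13, 12, 21, 26, 24, 42, 9, 5, 41, 18, 10, 39, 36, 20, 35, 29, 40, 27, 15, 37, 11, 30, 31, 22, 17, 19, 1]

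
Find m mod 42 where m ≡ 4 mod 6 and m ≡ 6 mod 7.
M = 6 × 7 = 42. M₁ = 7, y₁ ≡ 1 mod 6. M₂ = 6, y₂ ≡ 6 mod 7. m = 4×7×1 + 6×6×6 ≡ 34 mod 42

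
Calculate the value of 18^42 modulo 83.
By repeated squaring mod 83: 18^{1}≡18, 18^{2}≡75, 18^{4}≡64, 18^{8}≡29, 18^{16}≡11, 18^{32}≡38. Then 18^{42} = 18^{32+8+2} ≡ 38 × 29 × 75 ≡ 65 mod 83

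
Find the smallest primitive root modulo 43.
g = 3. Powers: [3, 9, 27, 38, 28, 41, 37, 25, 32, 10, ...] generates all 42 non-zero residues.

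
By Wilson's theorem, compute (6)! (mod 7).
By Wilson's theorem, (6)! ≡ -1 ≡ 6 (mod 7)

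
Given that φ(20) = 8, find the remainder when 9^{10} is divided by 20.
By Euler: 9^{8} ≡ 1 (mod 20) since gcd(9, 20) = 1. 10 = 1×8 + 2. So 9^{10} ≡ 9^{2} ≡ 1 (mod 20)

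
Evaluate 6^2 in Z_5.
6^{2} = 36 ≡ 1 mod 5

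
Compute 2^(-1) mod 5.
Since 5 is prime, by Fermat 2^(-1) ≡ 2^{3} ≡ 3 mod 5. Verify: 2 × 3 = 6 ≡ 1 mod 5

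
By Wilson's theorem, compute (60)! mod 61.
By Wilson's theorem, (60)! ≡ -1 ≡ 60 mod 61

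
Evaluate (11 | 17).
(11/17) = 11^{8} mod 17 = -1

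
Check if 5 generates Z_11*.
5^{5} ≡ 1 (mod 11) and 5 < 10, so ord_11(5) = 5 ≠ 10 and 5 is not a primitive root.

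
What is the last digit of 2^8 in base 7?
Using Fermat: 2^{6} ≡ 1 mod 7. 8 ≡ 2 mod 6. So 2^{8} ≡ 2^{2} ≡ 4 mod 7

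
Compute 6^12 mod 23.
By repeated squaring (mod 23): 6^{1}≡6, 6^{2}≡13, 6^{4}≡8, 6^{8}≡18. Then 6^{12} = 6^{8+4} ≡ 18 × 8 ≡ 6 (mod 23)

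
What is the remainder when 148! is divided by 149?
By Wilson's theorem, (148)! ≡ -1 ≡ 148 (mod 149)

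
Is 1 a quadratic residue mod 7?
By Euler's criterion: 1^{3} ≡ 1 (mod 7). Since this equals 1, 1 is a QR.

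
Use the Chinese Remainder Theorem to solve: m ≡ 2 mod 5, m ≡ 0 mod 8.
M = 5 × 8 = 40. M₁ = 8, y₁ ≡ 2 mod 5. M₂ = 5, y₂ ≡ 5 mod 8. m = 2×8×2 + 0×5×5 ≡ 32 mod 40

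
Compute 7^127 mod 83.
Using Fermat: 7^{82} ≡ 1 (mod 83). 127 ≡ 45 (mod 82). So 7^{127} ≡ 7^{45} ≡ 77 (mod 83)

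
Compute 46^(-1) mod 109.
Since 109 is prime, by Fermat 46^(-1) ≡ 46^{107} ≡ 64 mod 109. Verify: 46 × 64 = 2944 ≡ 1 mod 109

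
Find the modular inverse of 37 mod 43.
Since 43 is prime, by Fermat 37^(-1) ≡ 37^{41} ≡ 7 (mod 43). Verify: 37 × 7 = 259 ≡ 1 (mod 43)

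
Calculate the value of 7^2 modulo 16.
7^{2} = 49 ≡ 1 (mod 16)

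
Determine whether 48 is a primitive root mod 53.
ord_53(48) divides 52. For each prime q|52: 48^{26}≡52, 48^{4}≡42, none ≡ 1. So 48 has order 52 and is a primitive root mod 53.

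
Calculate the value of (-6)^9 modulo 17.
By repeated squaring (mod 17): (-6)^{1}≡11, (-6)^{2}≡2, (-6)^{4}≡4, (-6)^{8}≡16. Then (-6)^{9} = (-6)^{8+1} ≡ 16 × 11 ≡ 6 (mod 17)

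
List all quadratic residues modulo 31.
Quadratic residues modulo 31: {1, 2, 4, 5, 7, 8, 9, 10, 14, 16, 18, 19, 20, 25, 28}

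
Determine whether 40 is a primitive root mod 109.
ord_109(40) divides 108. For each prime q|108: 40^{54}≡108, 40^{36}≡63, none ≡ 1. So 40 has order 108 and is a primitive root mod 109.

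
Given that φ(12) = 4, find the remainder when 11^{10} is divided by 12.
By Euler: 11^{4} ≡ 1 mod 12 since gcd(11, 12) = 1. 10 = 2×4 + 2. So 11^{10} ≡ 11^{2} ≡ 1 mod 12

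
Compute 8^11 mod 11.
Using Fermat: 8^{10} ≡ 1 (mod 11). 11 ≡ 1 (mod 10). So 8^{11} ≡ 8^{1} ≡ 8 (mod 11)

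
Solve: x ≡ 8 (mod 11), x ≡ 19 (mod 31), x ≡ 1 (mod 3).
M = 11 × 31 × 3 = 1023. M₁ = 93, y₁ ≡ 9 (mod 11). M₂ = 33, y₂ ≡ 16 (mod 31). M₃ = 341, y₃ ≡ 2 (mod 3). x = 8×93×9 + 19×33×16 + 1×341×2 ≡ 19 (mod 1023)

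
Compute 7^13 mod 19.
By repeated squaring (mod 19): 7^{1}≡7, 7^{2}≡11, 7^{4}≡7, 7^{8}≡11. Then 7^{13} = 7^{8+4+1} ≡ 11 × 7 × 7 ≡ 7 (mod 19)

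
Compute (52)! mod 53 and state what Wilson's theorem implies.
(52)! mod 53 = 52. Since this equals -1 mod 53, Wilson confirms 53 is prime.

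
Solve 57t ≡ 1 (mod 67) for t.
Since 67 is prime, by Fermat 57^(-1) ≡ 57^{65} ≡ 20 (mod 67). Verify: 57 × 20 = 1140 ≡ 1 (mod 67)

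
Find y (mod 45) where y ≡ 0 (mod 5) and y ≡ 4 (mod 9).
M = 5 × 9 = 45. M₁ = 9, y₁ ≡ 4 (mod 5). M₂ = 5, y₂ ≡ 2 (mod 9). y = 0×9×4 + 4×5×2 ≡ 40 (mod 45)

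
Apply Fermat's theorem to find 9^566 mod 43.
By Fermat: 9^{42} ≡ 1 mod 43. 566 ≡ 20 mod 42. So 9^{566} ≡ 9^{20} ≡ 24 mod 43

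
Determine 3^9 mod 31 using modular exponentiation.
By repeated squaring mod 31: 3^{1}≡3, 3^{2}≡9, 3^{4}≡19, 3^{8}≡20. Then 3^{9} = 3^{8+1} ≡ 20 × 3 ≡ 29 mod 31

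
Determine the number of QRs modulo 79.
The squaring map on Z_79* is 2-to-1, so there are (78)/2 = 39 QRs.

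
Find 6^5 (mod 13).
By repeated squaring (mod 13): 6^{1}≡6, 6^{2}≡10, 6^{4}≡9. Then 6^{5} = 6^{4+1} ≡ 9 × 6 ≡ 2 (mod 13)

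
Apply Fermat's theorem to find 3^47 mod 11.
By Fermat: 3^{10} ≡ 1 mod 11. 47 = 4×10 + 7. So 3^{47} ≡ 3^{7} ≡ 9 mod 11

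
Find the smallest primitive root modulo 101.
g = 2. For each prime q|100: 2^{50}≡100, 2^{20}≡95, none ≡ 1, so ord_101(2) = 100 and 2 is a primitive root.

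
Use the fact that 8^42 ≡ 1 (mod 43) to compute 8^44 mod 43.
By Fermat: 8^{42} ≡ 1 (mod 43). So 8^{44} = 8^{42} · 8^{2} ≡ 8^{2} ≡ 21 (mod 43)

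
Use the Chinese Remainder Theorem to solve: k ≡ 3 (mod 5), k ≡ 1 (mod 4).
M = 5 × 4 = 20. M₁ = 4, y₁ ≡ 4 (mod 5). M₂ = 5, y₂ ≡ 1 (mod 4). k = 3×4×4 + 1×5×1 ≡ 13 (mod 20)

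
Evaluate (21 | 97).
(21/97) = 21^{48} mod 97 = -1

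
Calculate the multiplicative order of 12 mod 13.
Powers of 12 mod 13: 12^1≡12, 12^2≡1. So the order of 12 is 2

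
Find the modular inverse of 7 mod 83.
Since 83 is prime, by Fermat 7^(-1) ≡ 7^{81} ≡ 12 mod 83. Verify: 7 × 12 = 84 ≡ 1 mod 83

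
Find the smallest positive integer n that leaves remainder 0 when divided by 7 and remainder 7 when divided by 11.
M = 7 × 11 = 77. M₁ = 11, y₁ ≡ 2 (mod 7). M₂ = 7, y₂ ≡ 8 (mod 11). n = 0×11×2 + 7×7×8 ≡ 7 (mod 77)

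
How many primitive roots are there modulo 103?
A prime p has φ(p-1) primitive roots; here φ(102) = 32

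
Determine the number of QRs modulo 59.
For prime 59, there are (p-1)/2 = (59-1)/2 = 29 quadratic residues (excluding 0).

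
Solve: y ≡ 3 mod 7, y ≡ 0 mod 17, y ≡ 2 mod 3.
M = 7 × 17 × 3 = 357. M₁ = 51, y₁ ≡ 4 mod 7. M₂ = 21, y₂ ≡ 13 mod 17. M₃ = 119, y₃ ≡ 2 mod 3. y = 3×51×4 + 0×21×13 + 2×119×2 ≡ 17 mod 357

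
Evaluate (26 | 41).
(26/41) = 26^{20} mod 41 = -1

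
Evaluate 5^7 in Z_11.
By repeated squaring (mod 11): 5^{1}≡5, 5^{2}≡3, 5^{4}≡9. Then 5^{7} = 5^{4+2+1} ≡ 9 × 3 × 5 ≡ 3 (mod 11)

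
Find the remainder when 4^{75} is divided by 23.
By Fermat: 4^{22} ≡ 1 mod 23. 75 = 3×22 + 9. So 4^{75} ≡ 4^{9} ≡ 13 mod 23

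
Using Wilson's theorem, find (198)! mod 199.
By Wilson's theorem, (198)! ≡ -1 ≡ 198 mod 199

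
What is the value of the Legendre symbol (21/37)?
(21/37) = 21^{18} mod 37 = 1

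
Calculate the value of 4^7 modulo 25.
By repeated squaring mod 25: 4^{1}≡4, 4^{2}≡16, 4^{4}≡6. Then 4^{7} = 4^{4+2+1} ≡ 6 × 16 × 4 ≡ 9 mod 25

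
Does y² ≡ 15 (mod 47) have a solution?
By Euler's criterion: 15^{23} ≡ 46 (mod 47). Since this equals -1 (≡ 46), 15 is not a QR.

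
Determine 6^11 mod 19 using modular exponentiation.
By repeated squaring (mod 19): 6^{1}≡6, 6^{2}≡17, 6^{4}≡4, 6^{8}≡16. Then 6^{11} = 6^{8+2+1} ≡ 16 × 17 × 6 ≡ 17 (mod 19)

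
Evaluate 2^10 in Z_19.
By repeated squaring (mod 19): 2^{1}≡2, 2^{2}≡4, 2^{4}≡16, 2^{8}≡9. Then 2^{10} = 2^{8+2} ≡ 9 × 4 ≡ 17 (mod 19)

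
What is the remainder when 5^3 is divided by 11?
5^{3} = 125 ≡ 4 mod 11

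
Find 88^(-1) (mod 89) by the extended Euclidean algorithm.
Extended GCD: 88(-1) + 89(1) = 1. So 88^(-1) ≡ -1 ≡ 88 (mod 89). Verify: 88 × 88 = 7744 ≡ 1 (mod 89)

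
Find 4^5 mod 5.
Using Fermat: 4^{4} ≡ 1 mod 5. 5 ≡ 1 mod 4. So 4^{5} ≡ 4^{1} ≡ 4 mod 5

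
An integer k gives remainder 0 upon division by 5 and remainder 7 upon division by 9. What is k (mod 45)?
M = 5 × 9 = 45. M₁ = 9, y₁ ≡ 4 (mod 5). M₂ = 5, y₂ ≡ 2 (mod 9). k = 0×9×4 + 7×5×2 ≡ 25 (mod 45)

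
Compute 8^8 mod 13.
By repeated squaring (mod 13): 8^{1}≡8, 8^{2}≡12, 8^{4}≡1, 8^{8}≡1. So 8^{8} ≡ 1 (mod 13)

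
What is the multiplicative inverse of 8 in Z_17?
Since 17 is prime, by Fermat 8^(-1) ≡ 8^{15} ≡ 15 (mod 17). Verify: 8 × 15 = 120 ≡ 1 (mod 17)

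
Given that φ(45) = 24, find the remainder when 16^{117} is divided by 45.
By Euler: 16^{24} ≡ 1 mod 45 since gcd(16, 45) = 1. 117 = 4×24 + 21. So 16^{117} ≡ 16^{21} ≡ 1 mod 45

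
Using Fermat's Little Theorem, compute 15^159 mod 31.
By Fermat: 15^{30} ≡ 1 (mod 31). 159 ≡ 9 (mod 30). So 15^{159} ≡ 15^{9} ≡ 29 (mod 31)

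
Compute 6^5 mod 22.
By repeated squaring mod 22: 6^{1}≡6, 6^{2}≡14, 6^{4}≡20. Then 6^{5} = 6^{4+1} ≡ 20 × 6 ≡ 10 mod 22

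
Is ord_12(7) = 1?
Powers of 7 mod 12: 7^1≡7, 7^2≡1. 7^1≡7≢1, so ord ≠ 1. No, the actual order is 2.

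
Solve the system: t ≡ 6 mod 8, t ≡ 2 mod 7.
M = 8 × 7 = 56. M₁ = 7, y₁ ≡ 7 mod 8. M₂ = 8, y₂ ≡ 1 mod 7. t = 6×7×7 + 2×8×1 ≡ 30 mod 56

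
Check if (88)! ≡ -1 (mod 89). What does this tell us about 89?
(88)! mod 89 = 88. Since this equals -1 (mod 89), Wilson confirms 89 is prime.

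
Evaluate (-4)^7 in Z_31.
By repeated squaring (mod 31): (-4)^{1}≡27, (-4)^{2}≡16, (-4)^{4}≡8. Then (-4)^{7} = (-4)^{4+2+1} ≡ 8 × 16 × 27 ≡ 15 (mod 31)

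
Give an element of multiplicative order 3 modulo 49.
18 has order 3 mod 49 since 18^{3} ≡ 1 (mod 49) and no smaller power works.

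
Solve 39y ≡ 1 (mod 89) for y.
Since 89 is prime, by Fermat 39^(-1) ≡ 39^{87} ≡ 16 (mod 89). Verify: 39 × 16 = 624 ≡ 1 (mod 89)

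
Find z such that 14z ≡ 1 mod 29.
Since 29 is prime, by Fermat 14^(-1) ≡ 14^{27} ≡ 27 mod 29. Verify: 14 × 27 = 378 ≡ 1 mod 29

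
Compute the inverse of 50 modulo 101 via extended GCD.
Extended GCD: 50(-2) + 101(1) = 1. So 50^(-1) ≡ -2 ≡ 99 mod 101. Verify: 50 × 99 = 4950 ≡ 1 mod 101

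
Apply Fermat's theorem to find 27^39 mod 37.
By Fermat: 27^{36} ≡ 1 mod 37. So 27^{39} = 27^{36} · 27^{3} ≡ 27^{3} ≡ 36 mod 37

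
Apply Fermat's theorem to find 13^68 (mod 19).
By Fermat: 13^{18} ≡ 1 (mod 19). 68 = 3×18 + 14. So 13^{68} ≡ 13^{14} ≡ 5 (mod 19)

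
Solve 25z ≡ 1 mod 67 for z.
Since 67 is prime, by Fermat 25^(-1) ≡ 25^{65} ≡ 59 mod 67. Verify: 25 × 59 = 1475 ≡ 1 mod 67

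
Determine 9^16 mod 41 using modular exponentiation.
By repeated squaring mod 41: 9^{1}≡9, 9^{2}≡40, 9^{4}≡1, 9^{8}≡1, 9^{16}≡1. So 9^{16} ≡ 1 mod 41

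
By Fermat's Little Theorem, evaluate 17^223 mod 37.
By Fermat: 17^{36} ≡ 1 (mod 37). 223 ≡ 7 (mod 36). So 17^{223} ≡ 17^{7} ≡ 15 (mod 37)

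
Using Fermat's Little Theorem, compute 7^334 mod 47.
By Fermat: 7^{46} ≡ 1 (mod 47). 334 ≡ 12 (mod 46). So 7^{334} ≡ 7^{12} ≡ 17 (mod 47)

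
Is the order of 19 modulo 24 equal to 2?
Powers of 19 mod 24: 19^1≡19, 19^2≡1. First k with 19^k≡1 is k=2. Yes, ord_24(19) = 2.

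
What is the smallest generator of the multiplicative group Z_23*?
g = 5. Powers: [5, 2, 10, 4, 20, 8, ...] generates all 22 non-zero residues.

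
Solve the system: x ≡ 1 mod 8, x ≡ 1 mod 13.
M = 8 × 13 = 104. M₁ = 13, y₁ ≡ 5 mod 8. M₂ = 8, y₂ ≡ 5 mod 13. x = 1×13×5 + 1×8×5 ≡ 1 mod 104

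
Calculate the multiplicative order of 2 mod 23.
Powers of 2 mod 23: 2^1≡2, 2^2≡4, 2^3≡8, 2^4≡16, 2^5≡9, 2^6≡18, 2^7≡13, 2^8≡3, 2^9≡6, 2^10≡12, 2^11≡1. So the order of 2 is 11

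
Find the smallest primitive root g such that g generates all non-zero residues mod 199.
g = 3. Powers: [3, 9, 27, 81, 44, 132, 197, ...] generates all 198 non-zero residues.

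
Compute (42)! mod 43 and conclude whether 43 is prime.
(42)! mod 43 = 42. Since 42 ≡ -1 mod 43, 43 is prime.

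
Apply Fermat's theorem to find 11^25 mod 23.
By Fermat: 11^{22} ≡ 1 mod 23. So 11^{25} = 11^{22} · 11^{3} ≡ 11^{3} ≡ 20 mod 23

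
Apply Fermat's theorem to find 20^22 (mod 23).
By Fermat's Little Theorem, 20^{22} ≡ 1 (mod 23) since 23 is prime and gcd(20, 23) = 1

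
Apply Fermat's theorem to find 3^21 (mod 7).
By Fermat: 3^{6} ≡ 1 (mod 7). 21 = 3×6 + 3. So 3^{21} ≡ 3^{3} ≡ 6 (mod 7)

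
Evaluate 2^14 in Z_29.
By repeated squaring mod 29: 2^{1}≡2, 2^{2}≡4, 2^{4}≡16, 2^{8}≡24. Then 2^{14} = 2^{8+4+2} ≡ 24 × 16 × 4 ≡ 28 mod 29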